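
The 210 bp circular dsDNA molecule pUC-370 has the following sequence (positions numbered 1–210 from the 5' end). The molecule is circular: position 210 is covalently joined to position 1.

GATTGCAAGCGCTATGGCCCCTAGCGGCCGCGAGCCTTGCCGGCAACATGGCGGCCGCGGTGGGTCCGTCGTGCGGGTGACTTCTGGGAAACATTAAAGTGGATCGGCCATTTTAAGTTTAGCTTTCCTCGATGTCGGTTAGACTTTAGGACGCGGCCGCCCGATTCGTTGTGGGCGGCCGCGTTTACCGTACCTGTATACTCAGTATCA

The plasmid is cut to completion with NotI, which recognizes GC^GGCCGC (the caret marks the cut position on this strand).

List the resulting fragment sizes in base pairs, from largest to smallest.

NotI sites (GCGGCCGC) start at positions 24, 51, 153, 175.
NotI cuts after base 2 of each site, so after positions 25, 52, 154, 176.
Circular molecule, 4 cuts → 4 fragments:
  26–52 → 27 bp
  53–154 → 102 bp
  155–176 → 22 bp
  177–210 then 1–25 → 34 + 25 = 59 bp
Sorted largest to smallest: 102, 59, 27, 22 bp.

102, 59, 27, 22 bp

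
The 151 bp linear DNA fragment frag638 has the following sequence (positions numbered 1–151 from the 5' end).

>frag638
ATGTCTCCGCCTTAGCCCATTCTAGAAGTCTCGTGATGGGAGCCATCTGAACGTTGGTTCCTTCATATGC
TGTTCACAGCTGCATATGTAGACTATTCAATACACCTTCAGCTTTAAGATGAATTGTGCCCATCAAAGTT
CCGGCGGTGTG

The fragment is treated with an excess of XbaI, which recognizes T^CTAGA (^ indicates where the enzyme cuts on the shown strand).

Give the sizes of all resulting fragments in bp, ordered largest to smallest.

The XbaI site (TCTAGA) starts at position 21.
XbaI cuts after the first base of each site, so after position 21.
Linear molecule, 1 cut → 2 fragments:
  1–21 → 21 bp
  22–151 → 130 bp
Sorted largest to smallest: 130, 21 bp.

130, 21 bp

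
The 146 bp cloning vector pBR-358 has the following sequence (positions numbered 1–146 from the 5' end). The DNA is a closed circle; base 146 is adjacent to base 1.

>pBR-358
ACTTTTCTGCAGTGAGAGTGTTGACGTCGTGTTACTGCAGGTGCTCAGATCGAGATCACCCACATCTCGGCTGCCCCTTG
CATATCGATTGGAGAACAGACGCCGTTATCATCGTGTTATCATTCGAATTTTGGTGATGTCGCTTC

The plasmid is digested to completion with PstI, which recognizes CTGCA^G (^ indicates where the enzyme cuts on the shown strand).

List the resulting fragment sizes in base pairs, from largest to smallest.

PstI sites (CTGCAG) start at positions 7, 35.
PstI cuts after base 5 of each site (before the last base), so after positions 11, 39.
Circular molecule, 2 cuts → 2 fragments:
  12–39 → 28 bp
  40–146 then 1–11 → 107 + 11 = 118 bp
Sorted largest to smallest: 118, 28 bp.

118, 28 bp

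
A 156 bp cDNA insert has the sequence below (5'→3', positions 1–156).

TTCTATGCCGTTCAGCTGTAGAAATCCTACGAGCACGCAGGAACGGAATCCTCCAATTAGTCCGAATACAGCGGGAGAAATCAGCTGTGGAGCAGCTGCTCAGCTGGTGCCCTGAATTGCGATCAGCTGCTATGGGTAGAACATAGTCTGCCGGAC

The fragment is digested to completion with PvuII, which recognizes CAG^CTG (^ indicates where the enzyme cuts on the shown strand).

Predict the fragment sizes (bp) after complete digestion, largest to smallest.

69, 30, 23, 15, 11, 8 bp

PvuII sites (CAGCTG) start at positions 13, 82, 93, 101, 124.
PvuII cuts after base 3 of each site, so after positions 15, 84, 95, 103, 126.
Linear molecule, 5 cuts → 6 fragments:
  1–15 → 15 bp
  16–84 → 69 bp
  85–95 → 11 bp
  96–103 → 8 bp
  104–126 → 23 bp
  127–156 → 30 bp
Sorted largest to smallest: 69, 30, 23, 15, 11, 8 bp.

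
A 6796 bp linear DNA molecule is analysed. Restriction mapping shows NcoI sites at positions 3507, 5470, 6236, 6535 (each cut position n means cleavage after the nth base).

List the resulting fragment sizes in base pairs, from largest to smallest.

3507, 1963, 766, 299, 261 bp

Linear molecule, 4 cuts → 5 fragments:
  3507 − 0 = 3507 bp
  5470 − 3507 = 1963 bp
  6236 − 5470 = 766 bp
  6535 − 6236 = 299 bp
  6796 − 6535 = 261 bp
Sorted largest to smallest: 3507, 1963, 766, 299, 261 bp.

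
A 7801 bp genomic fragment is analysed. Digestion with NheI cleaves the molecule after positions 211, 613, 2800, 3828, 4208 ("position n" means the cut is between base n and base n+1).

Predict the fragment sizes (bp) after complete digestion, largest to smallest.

Linear molecule, 5 cuts → 6 fragments:
  211 − 0 = 211 bp
  613 − 211 = 402 bp
  2800 − 613 = 2187 bp
  3828 − 2800 = 1028 bp
  4208 − 3828 = 380 bp
  7801 − 4208 = 3593 bp
Sorted largest to smallest: 3593, 2187, 1028, 402, 380, 211 bp.

3593, 2187, 1028, 402, 380, 211 bp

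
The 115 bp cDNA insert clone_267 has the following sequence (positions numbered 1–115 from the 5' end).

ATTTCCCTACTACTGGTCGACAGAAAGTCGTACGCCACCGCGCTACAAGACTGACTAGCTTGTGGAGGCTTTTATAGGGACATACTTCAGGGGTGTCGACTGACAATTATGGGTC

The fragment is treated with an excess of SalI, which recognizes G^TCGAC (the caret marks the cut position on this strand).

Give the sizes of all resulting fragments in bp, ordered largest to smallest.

79, 20, 16 bp

SalI sites (GTCGAC) start at positions 16, 95.
SalI cuts after the first base of each site, so after positions 16, 95.
Linear molecule, 2 cuts → 3 fragments:
  1–16 → 16 bp
  17–95 → 79 bp
  96–115 → 20 bp
Sorted largest to smallest: 79, 20, 16 bp.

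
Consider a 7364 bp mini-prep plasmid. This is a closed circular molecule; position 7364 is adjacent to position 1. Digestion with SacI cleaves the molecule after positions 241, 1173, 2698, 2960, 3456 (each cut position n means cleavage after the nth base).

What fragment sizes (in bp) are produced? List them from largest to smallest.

Circular molecule, 5 cuts → 5 fragments:
  1173 − 241 = 932 bp
  2698 − 1173 = 1525 bp
  2960 − 2698 = 262 bp
  3456 − 2960 = 496 bp
  wrap: 7364 − 3456 + 241 = 4149 bp
Sorted largest to smallest: 4149, 1525, 932, 496, 262 bp.

4149, 1525, 932, 496, 262 bp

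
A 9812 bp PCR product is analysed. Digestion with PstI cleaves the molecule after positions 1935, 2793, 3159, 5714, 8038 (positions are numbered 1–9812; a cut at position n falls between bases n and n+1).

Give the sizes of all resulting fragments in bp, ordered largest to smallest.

2555, 2324, 1935, 1774, 858, 366 bp

Linear molecule, 5 cuts → 6 fragments:
  1935 − 0 = 1935 bp
  2793 − 1935 = 858 bp
  3159 − 2793 = 366 bp
  5714 − 3159 = 2555 bp
  8038 − 5714 = 2324 bp
  9812 − 8038 = 1774 bp
Sorted largest to smallest: 2555, 2324, 1935, 1774, 858, 366 bp.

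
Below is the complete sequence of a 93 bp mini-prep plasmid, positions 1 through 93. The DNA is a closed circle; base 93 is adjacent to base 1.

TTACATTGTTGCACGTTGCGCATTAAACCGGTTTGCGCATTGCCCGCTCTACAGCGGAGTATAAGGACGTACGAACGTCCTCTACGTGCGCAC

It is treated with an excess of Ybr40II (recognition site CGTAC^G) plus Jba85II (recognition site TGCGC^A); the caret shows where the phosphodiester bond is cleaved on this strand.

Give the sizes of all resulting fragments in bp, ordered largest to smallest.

The Ybr40II site (CGTACG) starts at position 68.
Ybr40II cuts after base 5 of each site (before the last base), so after position 72.
Jba85II sites (TGCGCA) start at positions 17, 34, 87.
Jba85II cuts after base 5 of each site (before the last base), so after positions 21, 38, 91.
Combined cut positions: 21, 38, 72, 91.
Circular molecule, 4 cuts → 4 fragments:
  22–38 → 17 bp
  39–72 → 34 bp
  73–91 → 19 bp
  92–93 then 1–21 → 2 + 21 = 23 bp
Sorted largest to smallest: 34, 23, 19, 17 bp.

34, 23, 19, 17 bp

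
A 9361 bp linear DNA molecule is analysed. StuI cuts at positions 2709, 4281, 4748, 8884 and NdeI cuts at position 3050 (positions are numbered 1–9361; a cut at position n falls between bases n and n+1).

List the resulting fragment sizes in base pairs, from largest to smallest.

Combined cut positions (sorted): 2709, 3050, 4281, 4748, 8884.
Linear molecule, 5 cuts → 6 fragments:
  2709 − 0 = 2709 bp
  3050 − 2709 = 341 bp
  4281 − 3050 = 1231 bp
  4748 − 4281 = 467 bp
  8884 − 4748 = 4136 bp
  9361 − 8884 = 477 bp
Sorted largest to smallest: 4136, 2709, 1231, 477, 467, 341 bp.

4136, 2709, 1231, 477, 467, 341 bp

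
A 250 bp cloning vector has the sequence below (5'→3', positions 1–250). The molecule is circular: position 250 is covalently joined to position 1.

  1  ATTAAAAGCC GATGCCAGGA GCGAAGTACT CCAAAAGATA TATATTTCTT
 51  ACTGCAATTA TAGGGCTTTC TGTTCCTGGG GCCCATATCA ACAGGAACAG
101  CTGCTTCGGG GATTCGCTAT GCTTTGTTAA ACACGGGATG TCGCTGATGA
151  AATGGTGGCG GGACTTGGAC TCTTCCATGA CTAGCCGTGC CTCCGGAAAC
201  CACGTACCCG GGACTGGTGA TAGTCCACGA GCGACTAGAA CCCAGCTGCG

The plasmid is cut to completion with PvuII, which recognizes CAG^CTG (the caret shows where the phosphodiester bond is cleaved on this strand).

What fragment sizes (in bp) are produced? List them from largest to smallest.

PvuII sites (CAGCTG) start at positions 98, 243.
PvuII cuts after base 3 of each site, so after positions 100, 245.
Circular molecule, 2 cuts → 2 fragments:
  101–245 → 145 bp
  246–250 then 1–100 → 5 + 100 = 105 bp
Sorted largest to smallest: 145, 105 bp.

145, 105 bp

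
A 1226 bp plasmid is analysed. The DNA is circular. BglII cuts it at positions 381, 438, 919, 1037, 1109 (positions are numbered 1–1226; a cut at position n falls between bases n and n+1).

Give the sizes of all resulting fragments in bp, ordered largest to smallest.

498, 481, 118, 72, 57 bp

Circular molecule, 5 cuts → 5 fragments:
  438 − 381 = 57 bp
  919 − 438 = 481 bp
  1037 − 919 = 118 bp
  1109 − 1037 = 72 bp
  wrap: 1226 − 1109 + 381 = 498 bp
Sorted largest to smallest: 498, 481, 118, 72, 57 bp.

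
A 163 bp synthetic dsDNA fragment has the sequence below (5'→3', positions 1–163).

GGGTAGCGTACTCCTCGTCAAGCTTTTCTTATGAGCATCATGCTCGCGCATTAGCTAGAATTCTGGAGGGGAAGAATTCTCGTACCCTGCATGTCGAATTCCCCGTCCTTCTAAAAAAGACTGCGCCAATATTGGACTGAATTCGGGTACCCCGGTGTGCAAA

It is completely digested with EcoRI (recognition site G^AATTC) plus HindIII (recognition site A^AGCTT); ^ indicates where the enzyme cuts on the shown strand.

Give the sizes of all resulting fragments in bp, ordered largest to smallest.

43, 38, 24, 22, 20, 16 bp

EcoRI sites (GAATTC) start at positions 58, 74, 96, 139.
EcoRI cuts after the first base of each site, so after positions 58, 74, 96, 139.
The HindIII site (AAGCTT) starts at position 20.
HindIII cuts after the first base of each site, so after position 20.
Combined cut positions: 20, 58, 74, 96, 139.
Linear molecule, 5 cuts → 6 fragments:
  1–20 → 20 bp
  21–58 → 38 bp
  59–74 → 16 bp
  75–96 → 22 bp
  97–139 → 43 bp
  140–163 → 24 bp
Sorted largest to smallest: 43, 38, 24, 22, 20, 16 bp.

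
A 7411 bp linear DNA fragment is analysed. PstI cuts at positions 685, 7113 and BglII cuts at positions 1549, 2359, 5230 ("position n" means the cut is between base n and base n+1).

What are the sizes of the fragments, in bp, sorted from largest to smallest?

2871, 1883, 864, 810, 685, 298 bp

Combined cut positions (sorted): 685, 1549, 2359, 5230, 7113.
Linear molecule, 5 cuts → 6 fragments:
  685 − 0 = 685 bp
  1549 − 685 = 864 bp
  2359 − 1549 = 810 bp
  5230 − 2359 = 2871 bp
  7113 − 5230 = 1883 bp
  7411 − 7113 = 298 bp
Sorted largest to smallest: 2871, 1883, 864, 810, 685, 298 bp.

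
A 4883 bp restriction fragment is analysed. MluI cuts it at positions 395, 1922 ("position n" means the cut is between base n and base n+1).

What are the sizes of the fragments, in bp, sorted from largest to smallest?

Linear molecule, 2 cuts → 3 fragments:
  395 − 0 = 395 bp
  1922 − 395 = 1527 bp
  4883 − 1922 = 2961 bp
Sorted largest to smallest: 2961, 1527, 395 bp.

2961, 1527, 395 bp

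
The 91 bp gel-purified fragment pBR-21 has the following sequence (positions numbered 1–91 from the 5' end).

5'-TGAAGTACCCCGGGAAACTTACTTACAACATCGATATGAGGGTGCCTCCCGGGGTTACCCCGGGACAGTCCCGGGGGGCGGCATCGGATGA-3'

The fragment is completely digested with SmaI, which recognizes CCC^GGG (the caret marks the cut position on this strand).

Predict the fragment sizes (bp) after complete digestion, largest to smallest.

SmaI sites (CCCGGG) start at positions 9, 48, 59, 70.
SmaI cuts after base 3 of each site, so after positions 11, 50, 61, 72.
Linear molecule, 4 cuts → 5 fragments:
  1–11 → 11 bp
  12–50 → 39 bp
  51–61 → 11 bp
  62–72 → 11 bp
  73–91 → 19 bp
Sorted largest to smallest: 39, 19, 11, 11, 11 bp.

39, 19, 11, 11, 11 bp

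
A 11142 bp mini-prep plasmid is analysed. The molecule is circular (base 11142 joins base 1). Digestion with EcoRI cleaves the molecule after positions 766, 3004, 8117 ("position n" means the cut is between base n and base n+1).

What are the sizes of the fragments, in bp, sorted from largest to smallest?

Circular molecule, 3 cuts → 3 fragments:
  3004 − 766 = 2238 bp
  8117 − 3004 = 5113 bp
  wrap: 11142 − 8117 + 766 = 3791 bp
Sorted largest to smallest: 5113, 3791, 2238 bp.

5113, 3791, 2238 bp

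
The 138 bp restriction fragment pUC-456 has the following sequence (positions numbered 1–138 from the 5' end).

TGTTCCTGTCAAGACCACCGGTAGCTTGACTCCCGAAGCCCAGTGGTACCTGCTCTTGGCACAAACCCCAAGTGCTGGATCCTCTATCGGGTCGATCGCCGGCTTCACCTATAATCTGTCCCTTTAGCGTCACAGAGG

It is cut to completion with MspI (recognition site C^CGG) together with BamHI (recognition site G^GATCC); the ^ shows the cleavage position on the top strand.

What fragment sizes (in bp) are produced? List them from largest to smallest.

MspI sites (CCGG) start at positions 18, 99.
MspI cuts after the first base of each site, so after positions 18, 99.
The BamHI site (GGATCC) starts at position 77.
BamHI cuts after the first base of each site, so after position 77.
Combined cut positions: 18, 77, 99.
Linear molecule, 3 cuts → 4 fragments:
  1–18 → 18 bp
  19–77 → 59 bp
  78–99 → 22 bp
  100–138 → 39 bp
Sorted largest to smallest: 59, 39, 22, 18 bp.

59, 39, 22, 18 bp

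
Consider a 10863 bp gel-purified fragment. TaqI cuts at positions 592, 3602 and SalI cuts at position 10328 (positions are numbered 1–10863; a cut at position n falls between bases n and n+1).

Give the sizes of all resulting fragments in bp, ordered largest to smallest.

Combined cut positions (sorted): 592, 3602, 10328.
Linear molecule, 3 cuts → 4 fragments:
  592 − 0 = 592 bp
  3602 − 592 = 3010 bp
  10328 − 3602 = 6726 bp
  10863 − 10328 = 535 bp
Sorted largest to smallest: 6726, 3010, 592, 535 bp.

6726, 3010, 592, 535 bp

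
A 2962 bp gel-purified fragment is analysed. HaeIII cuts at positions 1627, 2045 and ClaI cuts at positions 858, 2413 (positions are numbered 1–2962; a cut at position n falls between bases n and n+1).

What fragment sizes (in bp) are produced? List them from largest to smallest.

Combined cut positions (sorted): 858, 1627, 2045, 2413.
Linear molecule, 4 cuts → 5 fragments:
  858 − 0 = 858 bp
  1627 − 858 = 769 bp
  2045 − 1627 = 418 bp
  2413 − 2045 = 368 bp
  2962 − 2413 = 549 bp
Sorted largest to smallest: 858, 769, 549, 418, 368 bp.

858, 769, 549, 418, 368 bp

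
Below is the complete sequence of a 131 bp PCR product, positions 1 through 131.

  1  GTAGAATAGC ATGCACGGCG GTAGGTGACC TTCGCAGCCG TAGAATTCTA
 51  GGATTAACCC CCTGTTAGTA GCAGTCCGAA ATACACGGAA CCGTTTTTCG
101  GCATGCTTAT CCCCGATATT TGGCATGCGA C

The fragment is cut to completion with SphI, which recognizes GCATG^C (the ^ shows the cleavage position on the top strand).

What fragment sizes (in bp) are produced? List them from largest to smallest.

92, 22, 13, 4 bp

SphI sites (GCATGC) start at positions 9, 101, 123.
SphI cuts after base 5 of each site (before the last base), so after positions 13, 105, 127.
Linear molecule, 3 cuts → 4 fragments:
  1–13 → 13 bp
  14–105 → 92 bp
  106–127 → 22 bp
  128–131 → 4 bp
Sorted largest to smallest: 92, 22, 13, 4 bp.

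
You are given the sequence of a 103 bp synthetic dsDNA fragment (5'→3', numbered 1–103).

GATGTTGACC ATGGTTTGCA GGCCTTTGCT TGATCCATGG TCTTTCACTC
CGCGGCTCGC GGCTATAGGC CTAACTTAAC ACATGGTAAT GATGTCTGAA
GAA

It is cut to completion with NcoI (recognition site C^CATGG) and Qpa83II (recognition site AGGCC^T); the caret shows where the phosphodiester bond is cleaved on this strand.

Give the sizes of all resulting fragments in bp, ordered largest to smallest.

NcoI sites (CCATGG) start at positions 9, 35.
NcoI cuts after the first base of each site, so after positions 9, 35.
Qpa83II sites (AGGCCT) start at positions 20, 67.
Qpa83II cuts after base 5 of each site (before the last base), so after positions 24, 71.
Combined cut positions: 9, 24, 35, 71.
Linear molecule, 4 cuts → 5 fragments:
  1–9 → 9 bp
  10–24 → 15 bp
  25–35 → 11 bp
  36–71 → 36 bp
  72–103 → 32 bp
Sorted largest to smallest: 36, 32, 15, 11, 9 bp.

36, 32, 15, 11, 9 bp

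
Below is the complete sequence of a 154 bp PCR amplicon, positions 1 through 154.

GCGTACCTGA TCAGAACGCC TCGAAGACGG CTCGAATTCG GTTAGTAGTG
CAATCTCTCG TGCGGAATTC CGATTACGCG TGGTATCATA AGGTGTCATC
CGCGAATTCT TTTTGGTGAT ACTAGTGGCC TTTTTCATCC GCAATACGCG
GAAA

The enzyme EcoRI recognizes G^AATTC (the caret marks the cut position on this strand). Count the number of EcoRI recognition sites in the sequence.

GAATTC occurs starting at positions 34, 65, 104.
EcoRI cuts at 3 sites.

3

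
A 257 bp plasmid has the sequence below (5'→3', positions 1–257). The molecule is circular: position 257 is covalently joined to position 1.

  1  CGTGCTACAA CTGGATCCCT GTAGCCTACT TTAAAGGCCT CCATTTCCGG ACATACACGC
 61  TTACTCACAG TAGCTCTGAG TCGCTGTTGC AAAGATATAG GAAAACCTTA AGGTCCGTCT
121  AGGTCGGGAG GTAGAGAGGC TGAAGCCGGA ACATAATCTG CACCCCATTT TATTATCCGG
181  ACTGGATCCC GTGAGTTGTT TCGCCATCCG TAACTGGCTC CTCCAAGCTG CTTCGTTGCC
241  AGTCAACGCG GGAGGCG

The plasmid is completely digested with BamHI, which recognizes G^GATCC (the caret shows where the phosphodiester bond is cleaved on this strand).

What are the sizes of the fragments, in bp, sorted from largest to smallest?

171, 86 bp

BamHI sites (GGATCC) start at positions 13, 184.
BamHI cuts after the first base of each site, so after positions 13, 184.
Circular molecule, 2 cuts → 2 fragments:
  14–184 → 171 bp
  185–257 then 1–13 → 73 + 13 = 86 bp
Sorted largest to smallest: 171, 86 bp.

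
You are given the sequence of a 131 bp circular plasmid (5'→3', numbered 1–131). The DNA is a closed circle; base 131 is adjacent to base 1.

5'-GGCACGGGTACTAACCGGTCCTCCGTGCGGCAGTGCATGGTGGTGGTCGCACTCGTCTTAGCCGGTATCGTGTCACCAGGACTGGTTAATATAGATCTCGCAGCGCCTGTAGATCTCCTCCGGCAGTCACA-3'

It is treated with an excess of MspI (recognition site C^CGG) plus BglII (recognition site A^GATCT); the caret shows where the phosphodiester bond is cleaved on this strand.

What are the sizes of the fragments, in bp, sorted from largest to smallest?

47, 31, 26, 18, 9 bp

MspI sites (CCGG) start at positions 15, 62, 120.
MspI cuts after the first base of each site, so after positions 15, 62, 120.
BglII sites (AGATCT) start at positions 93, 111.
BglII cuts after the first base of each site, so after positions 93, 111.
Combined cut positions: 15, 62, 93, 111, 120.
Circular molecule, 5 cuts → 5 fragments:
  16–62 → 47 bp
  63–93 → 31 bp
  94–111 → 18 bp
  112–120 → 9 bp
  121–131 then 1–15 → 11 + 15 = 26 bp
Sorted largest to smallest: 47, 31, 26, 18, 9 bp.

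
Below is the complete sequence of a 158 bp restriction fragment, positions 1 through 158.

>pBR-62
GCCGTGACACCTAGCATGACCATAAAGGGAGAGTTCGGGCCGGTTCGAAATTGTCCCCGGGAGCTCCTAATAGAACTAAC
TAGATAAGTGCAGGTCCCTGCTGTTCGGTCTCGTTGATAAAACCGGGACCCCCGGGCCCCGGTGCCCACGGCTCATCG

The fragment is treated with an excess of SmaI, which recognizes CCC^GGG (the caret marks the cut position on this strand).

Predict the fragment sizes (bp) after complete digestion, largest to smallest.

75, 58, 25 bp

SmaI sites (CCCGGG) start at positions 56, 131.
SmaI cuts after base 3 of each site, so after positions 58, 133.
Linear molecule, 2 cuts → 3 fragments:
  1–58 → 58 bp
  59–133 → 75 bp
  134–158 → 25 bp
Sorted largest to smallest: 75, 58, 25 bp.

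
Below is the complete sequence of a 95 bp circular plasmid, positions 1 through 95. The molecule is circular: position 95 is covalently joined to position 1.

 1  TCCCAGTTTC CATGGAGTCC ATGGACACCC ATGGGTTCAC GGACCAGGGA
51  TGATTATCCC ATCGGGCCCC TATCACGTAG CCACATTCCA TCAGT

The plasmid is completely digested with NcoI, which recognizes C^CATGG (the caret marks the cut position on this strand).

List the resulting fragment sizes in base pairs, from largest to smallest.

NcoI sites (CCATGG) start at positions 10, 19, 29.
NcoI cuts after the first base of each site, so after positions 10, 19, 29.
Circular molecule, 3 cuts → 3 fragments:
  11–19 → 9 bp
  20–29 → 10 bp
  30–95 then 1–10 → 66 + 10 = 76 bp
Sorted largest to smallest: 76, 10, 9 bp.

76, 10, 9 bp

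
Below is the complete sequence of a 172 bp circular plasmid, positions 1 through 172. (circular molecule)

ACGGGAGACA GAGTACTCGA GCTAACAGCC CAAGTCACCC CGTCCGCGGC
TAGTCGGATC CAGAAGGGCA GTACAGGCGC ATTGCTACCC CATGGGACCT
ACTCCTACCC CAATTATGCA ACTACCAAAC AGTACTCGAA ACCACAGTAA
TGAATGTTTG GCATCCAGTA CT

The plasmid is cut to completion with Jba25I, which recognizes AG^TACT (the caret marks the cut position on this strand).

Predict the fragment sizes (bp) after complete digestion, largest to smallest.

119, 36, 17 bp

Jba25I sites (AGTACT) start at positions 12, 131, 167.
Jba25I cuts after base 2 of each site, so after positions 13, 132, 168.
Circular molecule, 3 cuts → 3 fragments:
  14–132 → 119 bp
  133–168 → 36 bp
  169–172 then 1–13 → 4 + 13 = 17 bp
Sorted largest to smallest: 119, 36, 17 bp.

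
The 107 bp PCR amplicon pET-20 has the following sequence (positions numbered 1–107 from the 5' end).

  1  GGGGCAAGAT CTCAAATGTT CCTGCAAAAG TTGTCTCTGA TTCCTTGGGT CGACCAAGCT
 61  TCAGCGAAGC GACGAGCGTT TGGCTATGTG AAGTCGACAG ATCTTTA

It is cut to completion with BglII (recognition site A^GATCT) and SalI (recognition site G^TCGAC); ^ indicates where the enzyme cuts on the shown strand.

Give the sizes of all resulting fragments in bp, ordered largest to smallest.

44, 42, 8, 7, 6 bp

BglII sites (AGATCT) start at positions 7, 99.
BglII cuts after the first base of each site, so after positions 7, 99.
SalI sites (GTCGAC) start at positions 49, 93.
SalI cuts after the first base of each site, so after positions 49, 93.
Combined cut positions: 7, 49, 93, 99.
Linear molecule, 4 cuts → 5 fragments:
  1–7 → 7 bp
  8–49 → 42 bp
  50–93 → 44 bp
  94–99 → 6 bp
  100–107 → 8 bp
Sorted largest to smallest: 44, 42, 8, 7, 6 bp.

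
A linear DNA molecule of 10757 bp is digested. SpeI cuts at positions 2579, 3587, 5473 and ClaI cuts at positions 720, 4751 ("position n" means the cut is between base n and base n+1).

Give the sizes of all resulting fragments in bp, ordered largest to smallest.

Combined cut positions (sorted): 720, 2579, 3587, 4751, 5473.
Linear molecule, 5 cuts → 6 fragments:
  720 − 0 = 720 bp
  2579 − 720 = 1859 bp
  3587 − 2579 = 1008 bp
  4751 − 3587 = 1164 bp
  5473 − 4751 = 722 bp
  10757 − 5473 = 5284 bp
Sorted largest to smallest: 5284, 1859, 1164, 1008, 722, 720 bp.

5284, 1859, 1164, 1008, 722, 720 bp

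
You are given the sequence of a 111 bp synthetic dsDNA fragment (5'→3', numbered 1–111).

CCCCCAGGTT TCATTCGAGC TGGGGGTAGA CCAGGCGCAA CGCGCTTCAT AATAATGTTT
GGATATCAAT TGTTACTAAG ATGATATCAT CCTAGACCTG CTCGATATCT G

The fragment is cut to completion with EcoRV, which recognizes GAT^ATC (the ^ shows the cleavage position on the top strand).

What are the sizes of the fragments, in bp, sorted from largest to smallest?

64, 21, 21, 5 bp

EcoRV sites (GATATC) start at positions 62, 83, 104.
EcoRV cuts after base 3 of each site, so after positions 64, 85, 106.
Linear molecule, 3 cuts → 4 fragments:
  1–64 → 64 bp
  65–85 → 21 bp
  86–106 → 21 bp
  107–111 → 5 bp
Sorted largest to smallest: 64, 21, 21, 5 bp.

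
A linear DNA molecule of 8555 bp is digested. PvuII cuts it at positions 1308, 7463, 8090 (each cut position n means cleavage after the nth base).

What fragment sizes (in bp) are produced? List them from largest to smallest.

6155, 1308, 627, 465 bp

Linear molecule, 3 cuts → 4 fragments:
  1308 − 0 = 1308 bp
  7463 − 1308 = 6155 bp
  8090 − 7463 = 627 bp
  8555 − 8090 = 465 bp
Sorted largest to smallest: 6155, 1308, 627, 465 bp.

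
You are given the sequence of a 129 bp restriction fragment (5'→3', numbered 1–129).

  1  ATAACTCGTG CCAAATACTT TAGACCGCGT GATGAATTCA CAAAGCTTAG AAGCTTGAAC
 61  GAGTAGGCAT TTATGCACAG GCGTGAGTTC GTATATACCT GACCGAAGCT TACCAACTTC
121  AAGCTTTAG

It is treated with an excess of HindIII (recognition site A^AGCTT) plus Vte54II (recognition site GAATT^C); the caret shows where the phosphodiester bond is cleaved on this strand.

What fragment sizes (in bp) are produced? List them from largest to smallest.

HindIII sites (AAGCTT) start at positions 43, 51, 106, 121.
HindIII cuts after the first base of each site, so after positions 43, 51, 106, 121.
The Vte54II site (GAATTC) starts at position 34.
Vte54II cuts after base 5 of each site (before the last base), so after position 38.
Combined cut positions: 38, 43, 51, 106, 121.
Linear molecule, 5 cuts → 6 fragments:
  1–38 → 38 bp
  39–43 → 5 bp
  44–51 → 8 bp
  52–106 → 55 bp
  107–121 → 15 bp
  122–129 → 8 bp
Sorted largest to smallest: 55, 38, 15, 8, 8, 5 bp.

55, 38, 15, 8, 8, 5 bp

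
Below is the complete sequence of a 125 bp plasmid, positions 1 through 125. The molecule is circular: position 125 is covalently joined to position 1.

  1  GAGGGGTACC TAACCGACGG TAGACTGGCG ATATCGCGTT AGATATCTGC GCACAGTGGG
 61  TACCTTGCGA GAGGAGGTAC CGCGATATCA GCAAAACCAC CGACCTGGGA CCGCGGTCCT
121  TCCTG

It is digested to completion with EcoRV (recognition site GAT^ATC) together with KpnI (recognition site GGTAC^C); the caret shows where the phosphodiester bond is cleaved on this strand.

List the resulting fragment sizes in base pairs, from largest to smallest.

EcoRV sites (GATATC) start at positions 30, 42, 84.
EcoRV cuts after base 3 of each site, so after positions 32, 44, 86.
KpnI sites (GGTACC) start at positions 5, 59, 76.
KpnI cuts after base 5 of each site (before the last base), so after positions 9, 63, 80.
Combined cut positions: 9, 32, 44, 63, 80, 86.
Circular molecule, 6 cuts → 6 fragments:
  10–32 → 23 bp
  33–44 → 12 bp
  45–63 → 19 bp
  64–80 → 17 bp
  81–86 → 6 bp
  87–125 then 1–9 → 39 + 9 = 48 bp
Sorted largest to smallest: 48, 23, 19, 17, 12, 6 bp.

48, 23, 19, 17, 12, 6 bp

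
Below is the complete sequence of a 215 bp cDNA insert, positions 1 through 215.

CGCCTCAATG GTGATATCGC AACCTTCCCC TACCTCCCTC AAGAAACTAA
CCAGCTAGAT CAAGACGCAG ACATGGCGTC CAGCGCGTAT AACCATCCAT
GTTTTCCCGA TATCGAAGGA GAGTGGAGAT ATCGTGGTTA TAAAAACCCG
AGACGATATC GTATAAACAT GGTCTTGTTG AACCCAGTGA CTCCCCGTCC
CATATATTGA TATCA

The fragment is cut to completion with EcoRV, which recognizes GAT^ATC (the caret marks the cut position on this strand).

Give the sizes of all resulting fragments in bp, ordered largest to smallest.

96, 54, 27, 19, 15, 4 bp

EcoRV sites (GATATC) start at positions 13, 109, 128, 155, 209.
EcoRV cuts after base 3 of each site, so after positions 15, 111, 130, 157, 211.
Linear molecule, 5 cuts → 6 fragments:
  1–15 → 15 bp
  16–111 → 96 bp
  112–130 → 19 bp
  131–157 → 27 bp
  158–211 → 54 bp
  212–215 → 4 bp
Sorted largest to smallest: 96, 54, 27, 19, 15, 4 bp.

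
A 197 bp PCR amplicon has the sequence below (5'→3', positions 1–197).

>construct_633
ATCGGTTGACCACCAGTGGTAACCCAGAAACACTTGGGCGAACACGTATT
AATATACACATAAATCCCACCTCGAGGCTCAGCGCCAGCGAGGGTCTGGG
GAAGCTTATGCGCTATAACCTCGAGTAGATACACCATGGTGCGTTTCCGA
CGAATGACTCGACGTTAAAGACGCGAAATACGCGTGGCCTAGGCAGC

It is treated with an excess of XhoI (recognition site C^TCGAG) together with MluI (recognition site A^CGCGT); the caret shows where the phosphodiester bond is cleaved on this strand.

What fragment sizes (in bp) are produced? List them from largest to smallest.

71, 60, 49, 17 bp

XhoI sites (CTCGAG) start at positions 71, 120.
XhoI cuts after the first base of each site, so after positions 71, 120.
The MluI site (ACGCGT) starts at position 180.
MluI cuts after the first base of each site, so after position 180.
Combined cut positions: 71, 120, 180.
Linear molecule, 3 cuts → 4 fragments:
  1–71 → 71 bp
  72–120 → 49 bp
  121–180 → 60 bp
  181–197 → 17 bp
Sorted largest to smallest: 71, 60, 49, 17 bp.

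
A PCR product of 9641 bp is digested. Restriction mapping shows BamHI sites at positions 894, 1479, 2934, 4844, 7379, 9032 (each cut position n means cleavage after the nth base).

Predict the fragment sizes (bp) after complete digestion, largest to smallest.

2535, 1910, 1653, 1455, 894, 609, 585 bp

Linear molecule, 6 cuts → 7 fragments:
  894 − 0 = 894 bp
  1479 − 894 = 585 bp
  2934 − 1479 = 1455 bp
  4844 − 2934 = 1910 bp
  7379 − 4844 = 2535 bp
  9032 − 7379 = 1653 bp
  9641 − 9032 = 609 bp
Sorted largest to smallest: 2535, 1910, 1653, 1455, 894, 609, 585 bp.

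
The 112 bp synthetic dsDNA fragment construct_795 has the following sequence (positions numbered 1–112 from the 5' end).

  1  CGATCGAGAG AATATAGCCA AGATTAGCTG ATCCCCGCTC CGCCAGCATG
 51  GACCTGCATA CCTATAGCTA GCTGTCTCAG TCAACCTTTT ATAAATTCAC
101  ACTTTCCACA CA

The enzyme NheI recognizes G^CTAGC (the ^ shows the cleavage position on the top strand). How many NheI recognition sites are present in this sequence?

GCTAGC occurs starting at position 67.
NheI cuts at 1 site.

1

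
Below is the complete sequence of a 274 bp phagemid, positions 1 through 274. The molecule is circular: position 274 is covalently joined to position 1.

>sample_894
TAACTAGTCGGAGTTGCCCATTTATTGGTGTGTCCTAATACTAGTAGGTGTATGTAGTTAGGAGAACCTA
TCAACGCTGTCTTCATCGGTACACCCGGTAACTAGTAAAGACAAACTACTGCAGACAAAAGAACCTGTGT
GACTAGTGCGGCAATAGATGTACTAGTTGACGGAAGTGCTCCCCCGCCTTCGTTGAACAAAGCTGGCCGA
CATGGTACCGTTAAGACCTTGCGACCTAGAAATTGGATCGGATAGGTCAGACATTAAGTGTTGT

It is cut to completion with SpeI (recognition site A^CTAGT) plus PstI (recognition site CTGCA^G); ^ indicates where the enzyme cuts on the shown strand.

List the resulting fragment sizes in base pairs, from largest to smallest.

115, 61, 37, 22, 20, 19 bp

SpeI sites (ACTAGT) start at positions 3, 40, 101, 142, 162.
SpeI cuts after the first base of each site, so after positions 3, 40, 101, 142, 162.
The PstI site (CTGCAG) starts at position 119.
PstI cuts after base 5 of each site (before the last base), so after position 123.
Combined cut positions: 3, 40, 101, 123, 142, 162.
Circular molecule, 6 cuts → 6 fragments:
  4–40 → 37 bp
  41–101 → 61 bp
  102–123 → 22 bp
  124–142 → 19 bp
  143–162 → 20 bp
  163–274 then 1–3 → 112 + 3 = 115 bp
Sorted largest to smallest: 115, 61, 37, 22, 20, 19 bp.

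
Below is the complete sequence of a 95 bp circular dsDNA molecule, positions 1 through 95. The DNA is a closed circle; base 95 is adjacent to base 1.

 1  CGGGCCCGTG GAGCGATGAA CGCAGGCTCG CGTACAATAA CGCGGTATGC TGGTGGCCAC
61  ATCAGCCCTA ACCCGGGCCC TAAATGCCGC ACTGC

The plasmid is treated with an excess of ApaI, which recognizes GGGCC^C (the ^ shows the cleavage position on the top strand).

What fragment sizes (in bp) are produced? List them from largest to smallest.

73, 22 bp

ApaI sites (GGGCCC) start at positions 2, 75.
ApaI cuts after base 5 of each site (before the last base), so after positions 6, 79.
Circular molecule, 2 cuts → 2 fragments:
  7–79 → 73 bp
  80–95 then 1–6 → 16 + 6 = 22 bp
Sorted largest to smallest: 73, 22 bp.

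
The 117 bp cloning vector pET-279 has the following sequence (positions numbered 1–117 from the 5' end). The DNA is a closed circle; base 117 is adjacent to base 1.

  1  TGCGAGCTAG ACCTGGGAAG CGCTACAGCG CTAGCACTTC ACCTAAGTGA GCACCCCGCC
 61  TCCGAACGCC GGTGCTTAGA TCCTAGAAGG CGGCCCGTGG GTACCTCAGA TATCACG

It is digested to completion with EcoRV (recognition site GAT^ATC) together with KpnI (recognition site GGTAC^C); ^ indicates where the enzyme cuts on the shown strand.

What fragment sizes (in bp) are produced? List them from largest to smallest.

110, 7 bp

The EcoRV site (GATATC) starts at position 109.
EcoRV cuts after base 3 of each site, so after position 111.
The KpnI site (GGTACC) starts at position 100.
KpnI cuts after base 5 of each site (before the last base), so after position 104.
Combined cut positions: 104, 111.
Circular molecule, 2 cuts → 2 fragments:
  105–111 → 7 bp
  112–117 then 1–104 → 6 + 104 = 110 bp
Sorted largest to smallest: 110, 7 bp.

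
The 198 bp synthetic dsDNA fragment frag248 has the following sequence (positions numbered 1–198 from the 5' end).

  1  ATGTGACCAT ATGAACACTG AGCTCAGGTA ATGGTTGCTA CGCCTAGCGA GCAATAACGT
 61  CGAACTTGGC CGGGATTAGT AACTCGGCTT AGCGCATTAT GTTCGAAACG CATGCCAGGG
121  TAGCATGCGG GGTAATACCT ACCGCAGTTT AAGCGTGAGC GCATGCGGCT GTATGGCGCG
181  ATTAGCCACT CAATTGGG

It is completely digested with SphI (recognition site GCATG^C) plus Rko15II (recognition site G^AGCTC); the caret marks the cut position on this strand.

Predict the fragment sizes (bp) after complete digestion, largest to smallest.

SphI sites (GCATGC) start at positions 110, 123, 161.
SphI cuts after base 5 of each site (before the last base), so after positions 114, 127, 165.
The Rko15II site (GAGCTC) starts at position 20.
Rko15II cuts after the first base of each site, so after position 20.
Combined cut positions: 20, 114, 127, 165.
Linear molecule, 4 cuts → 5 fragments:
  1–20 → 20 bp
  21–114 → 94 bp
  115–127 → 13 bp
  128–165 → 38 bp
  166–198 → 33 bp
Sorted largest to smallest: 94, 38, 33, 20, 13 bp.

94, 38, 33, 20, 13 bp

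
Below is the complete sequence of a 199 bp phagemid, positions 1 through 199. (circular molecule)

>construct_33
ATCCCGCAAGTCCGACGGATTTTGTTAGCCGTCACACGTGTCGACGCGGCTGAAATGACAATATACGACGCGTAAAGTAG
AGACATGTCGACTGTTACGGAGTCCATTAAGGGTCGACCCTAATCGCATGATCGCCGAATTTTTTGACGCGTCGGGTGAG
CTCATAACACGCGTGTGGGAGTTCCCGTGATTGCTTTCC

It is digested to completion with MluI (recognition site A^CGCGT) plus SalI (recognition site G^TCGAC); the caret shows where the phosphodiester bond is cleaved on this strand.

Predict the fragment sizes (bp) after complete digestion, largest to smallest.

MluI sites (ACGCGT) start at positions 68, 147, 169.
MluI cuts after the first base of each site, so after positions 68, 147, 169.
SalI sites (GTCGAC) start at positions 40, 87, 113.
SalI cuts after the first base of each site, so after positions 40, 87, 113.
Combined cut positions: 40, 68, 87, 113, 147, 169.
Circular molecule, 6 cuts → 6 fragments:
  41–68 → 28 bp
  69–87 → 19 bp
  88–113 → 26 bp
  114–147 → 34 bp
  148–169 → 22 bp
  170–199 then 1–40 → 30 + 40 = 70 bp
Sorted largest to smallest: 70, 34, 28, 26, 22, 19 bp.

70, 34, 28, 26, 22, 19 bp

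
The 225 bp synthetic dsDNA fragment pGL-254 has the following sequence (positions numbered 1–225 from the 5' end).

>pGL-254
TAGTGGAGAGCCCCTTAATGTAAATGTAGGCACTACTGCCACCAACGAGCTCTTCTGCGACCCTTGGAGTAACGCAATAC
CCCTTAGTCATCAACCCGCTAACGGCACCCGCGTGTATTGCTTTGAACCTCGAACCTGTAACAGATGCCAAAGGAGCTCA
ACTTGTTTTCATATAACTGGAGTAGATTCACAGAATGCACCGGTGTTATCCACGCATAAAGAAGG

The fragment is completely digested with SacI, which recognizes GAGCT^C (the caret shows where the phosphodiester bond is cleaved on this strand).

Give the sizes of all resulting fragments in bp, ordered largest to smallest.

SacI sites (GAGCTC) start at positions 47, 154.
SacI cuts after base 5 of each site (before the last base), so after positions 51, 158.
Linear molecule, 2 cuts → 3 fragments:
  1–51 → 51 bp
  52–158 → 107 bp
  159–225 → 67 bp
Sorted largest to smallest: 107, 67, 51 bp.

107, 67, 51 bp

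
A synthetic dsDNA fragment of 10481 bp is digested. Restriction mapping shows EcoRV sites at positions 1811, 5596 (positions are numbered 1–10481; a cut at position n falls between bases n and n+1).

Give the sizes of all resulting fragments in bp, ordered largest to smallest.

Linear molecule, 2 cuts → 3 fragments:
  1811 − 0 = 1811 bp
  5596 − 1811 = 3785 bp
  10481 − 5596 = 4885 bp
Sorted largest to smallest: 4885, 3785, 1811 bp.

4885, 3785, 1811 bp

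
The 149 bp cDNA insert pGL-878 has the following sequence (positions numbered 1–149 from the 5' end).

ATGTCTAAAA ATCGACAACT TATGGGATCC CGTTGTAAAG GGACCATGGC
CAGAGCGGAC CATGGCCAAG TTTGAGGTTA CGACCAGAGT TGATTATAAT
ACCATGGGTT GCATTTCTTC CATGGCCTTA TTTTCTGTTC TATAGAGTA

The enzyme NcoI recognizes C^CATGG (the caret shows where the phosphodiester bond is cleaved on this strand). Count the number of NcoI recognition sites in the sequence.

4

CCATGG occurs starting at positions 44, 60, 102, 120.
NcoI cuts at 4 sites.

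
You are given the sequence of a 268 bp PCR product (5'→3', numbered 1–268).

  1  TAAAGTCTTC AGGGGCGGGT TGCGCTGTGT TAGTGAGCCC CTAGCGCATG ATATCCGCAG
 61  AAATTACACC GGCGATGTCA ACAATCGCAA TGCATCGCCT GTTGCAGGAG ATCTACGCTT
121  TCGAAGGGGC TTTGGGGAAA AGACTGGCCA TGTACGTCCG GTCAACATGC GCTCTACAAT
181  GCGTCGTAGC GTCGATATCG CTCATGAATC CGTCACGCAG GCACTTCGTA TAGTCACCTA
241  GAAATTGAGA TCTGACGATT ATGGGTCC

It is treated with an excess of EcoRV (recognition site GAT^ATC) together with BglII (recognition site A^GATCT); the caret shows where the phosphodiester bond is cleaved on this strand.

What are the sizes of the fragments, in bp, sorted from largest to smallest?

EcoRV sites (GATATC) start at positions 50, 194.
EcoRV cuts after base 3 of each site, so after positions 52, 196.
BglII sites (AGATCT) start at positions 109, 248.
BglII cuts after the first base of each site, so after positions 109, 248.
Combined cut positions: 52, 109, 196, 248.
Linear molecule, 4 cuts → 5 fragments:
  1–52 → 52 bp
  53–109 → 57 bp
  110–196 → 87 bp
  197–248 → 52 bp
  249–268 → 20 bp
Sorted largest to smallest: 87, 57, 52, 52, 20 bp.

87, 57, 52, 52, 20 bp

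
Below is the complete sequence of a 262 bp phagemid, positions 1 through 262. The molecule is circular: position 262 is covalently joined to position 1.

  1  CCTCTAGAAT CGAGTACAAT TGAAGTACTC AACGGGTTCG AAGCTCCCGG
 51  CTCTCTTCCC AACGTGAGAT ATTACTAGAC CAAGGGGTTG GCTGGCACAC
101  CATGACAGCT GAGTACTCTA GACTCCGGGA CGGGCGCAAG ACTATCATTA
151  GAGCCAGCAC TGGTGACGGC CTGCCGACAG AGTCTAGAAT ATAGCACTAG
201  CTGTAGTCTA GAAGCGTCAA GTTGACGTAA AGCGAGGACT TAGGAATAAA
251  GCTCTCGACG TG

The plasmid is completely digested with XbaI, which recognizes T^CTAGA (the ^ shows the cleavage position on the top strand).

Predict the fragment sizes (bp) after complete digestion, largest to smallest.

114, 66, 58, 24 bp

XbaI sites (TCTAGA) start at positions 3, 117, 183, 207.
XbaI cuts after the first base of each site, so after positions 3, 117, 183, 207.
Circular molecule, 4 cuts → 4 fragments:
  4–117 → 114 bp
  118–183 → 66 bp
  184–207 → 24 bp
  208–262 then 1–3 → 55 + 3 = 58 bp
Sorted largest to smallest: 114, 66, 58, 24 bp.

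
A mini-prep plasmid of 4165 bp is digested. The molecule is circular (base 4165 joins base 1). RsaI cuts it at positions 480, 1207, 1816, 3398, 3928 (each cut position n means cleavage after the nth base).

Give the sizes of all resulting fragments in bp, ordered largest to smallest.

Circular molecule, 5 cuts → 5 fragments:
  1207 − 480 = 727 bp
  1816 − 1207 = 609 bp
  3398 − 1816 = 1582 bp
  3928 − 3398 = 530 bp
  wrap: 4165 − 3928 + 480 = 717 bp
Sorted largest to smallest: 1582, 727, 717, 609, 530 bp.

1582, 727, 717, 609, 530 bp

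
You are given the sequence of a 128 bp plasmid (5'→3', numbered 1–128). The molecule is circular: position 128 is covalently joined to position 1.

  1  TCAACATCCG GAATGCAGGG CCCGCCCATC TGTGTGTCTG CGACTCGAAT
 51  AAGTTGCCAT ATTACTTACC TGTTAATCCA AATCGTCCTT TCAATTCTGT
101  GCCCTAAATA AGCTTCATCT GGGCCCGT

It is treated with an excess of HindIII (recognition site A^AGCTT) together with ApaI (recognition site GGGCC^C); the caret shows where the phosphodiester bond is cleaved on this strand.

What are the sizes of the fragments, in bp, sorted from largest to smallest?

The HindIII site (AAGCTT) starts at position 110.
HindIII cuts after the first base of each site, so after position 110.
ApaI sites (GGGCCC) start at positions 18, 121.
ApaI cuts after base 5 of each site (before the last base), so after positions 22, 125.
Combined cut positions: 22, 110, 125.
Circular molecule, 3 cuts → 3 fragments:
  23–110 → 88 bp
  111–125 → 15 bp
  126–128 then 1–22 → 3 + 22 = 25 bp
Sorted largest to smallest: 88, 25, 15 bp.

88, 25, 15 bp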